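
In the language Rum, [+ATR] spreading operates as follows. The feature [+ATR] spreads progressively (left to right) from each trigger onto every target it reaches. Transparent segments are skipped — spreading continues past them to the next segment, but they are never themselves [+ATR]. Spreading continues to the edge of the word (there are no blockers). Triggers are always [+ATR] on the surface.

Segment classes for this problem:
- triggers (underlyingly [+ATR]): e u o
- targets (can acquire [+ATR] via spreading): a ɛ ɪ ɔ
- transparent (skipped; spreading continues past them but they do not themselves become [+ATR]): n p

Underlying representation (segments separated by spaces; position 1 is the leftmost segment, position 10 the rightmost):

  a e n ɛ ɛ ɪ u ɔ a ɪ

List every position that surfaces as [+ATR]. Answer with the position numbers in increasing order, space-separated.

From /e/ at 2 rightward: 3 /n/ transparent; 4 /ɛ/ → [+ATR]; 5 /ɛ/ → [+ATR]; 6 /ɪ/ → [+ATR]; 7 /u/ is itself a trigger — this domain ends here.
From /u/ at 7 rightward: 8 /ɔ/ → [+ATR]; 9 /a/ → [+ATR]; 10 /ɪ/ → [+ATR]; word edge.
Target with no active source: position 1 stays [-ATR].

2 4 5 6 7 8 9 10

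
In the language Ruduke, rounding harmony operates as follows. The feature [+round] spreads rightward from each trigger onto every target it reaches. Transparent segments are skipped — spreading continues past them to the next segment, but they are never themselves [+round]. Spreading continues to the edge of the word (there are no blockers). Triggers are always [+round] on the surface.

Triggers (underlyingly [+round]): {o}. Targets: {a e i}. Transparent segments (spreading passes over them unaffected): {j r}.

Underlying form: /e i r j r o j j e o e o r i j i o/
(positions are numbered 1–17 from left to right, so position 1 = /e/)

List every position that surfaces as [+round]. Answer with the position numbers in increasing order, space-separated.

From /o/ at 6 rightward: 7 /j/ transparent; 8 /j/ transparent; 9 /e/ → [+round]; 10 /o/ is itself a trigger — this domain ends here.
From /o/ at 10 rightward: 11 /e/ → [+round]; 12 /o/ is itself a trigger — this domain ends here.
From /o/ at 12 rightward: 13 /r/ transparent; 14 /i/ → [+round]; 15 /j/ transparent; 16 /i/ → [+round]; 17 /o/ is itself a trigger — this domain ends here.
From /o/ at 17 rightward: word edge.
Targets with no active source: positions 1 2 stay [-round].

6 9 10 11 12 14 16 17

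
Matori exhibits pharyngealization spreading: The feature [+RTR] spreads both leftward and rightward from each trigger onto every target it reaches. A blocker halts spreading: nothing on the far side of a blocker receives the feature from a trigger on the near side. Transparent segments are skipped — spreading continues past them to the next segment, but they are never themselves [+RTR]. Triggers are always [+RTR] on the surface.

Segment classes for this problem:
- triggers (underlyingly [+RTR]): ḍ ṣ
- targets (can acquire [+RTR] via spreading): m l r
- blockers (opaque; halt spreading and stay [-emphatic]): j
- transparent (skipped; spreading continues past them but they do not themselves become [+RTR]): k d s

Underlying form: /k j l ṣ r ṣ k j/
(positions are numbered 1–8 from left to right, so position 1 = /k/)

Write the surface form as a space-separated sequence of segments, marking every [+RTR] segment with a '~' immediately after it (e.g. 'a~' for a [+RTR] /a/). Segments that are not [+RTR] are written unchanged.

From /ṣ/ at 4 rightward: 5 /r/ → [+RTR]; 6 /ṣ/ is itself a trigger — this domain ends here.
From /ṣ/ at 4 leftward: 3 /l/ → [+RTR]; 2 /j/ blocks.
From /ṣ/ at 6 rightward: 7 /k/ transparent; 8 /j/ blocks.
From /ṣ/ at 6 leftward: 5 /r/ → [+RTR]; 4 /ṣ/ is itself a trigger — this domain ends here.
[+RTR] positions on the surface: 3 4 5 6.

k j l~ ṣ~ r~ ṣ~ k j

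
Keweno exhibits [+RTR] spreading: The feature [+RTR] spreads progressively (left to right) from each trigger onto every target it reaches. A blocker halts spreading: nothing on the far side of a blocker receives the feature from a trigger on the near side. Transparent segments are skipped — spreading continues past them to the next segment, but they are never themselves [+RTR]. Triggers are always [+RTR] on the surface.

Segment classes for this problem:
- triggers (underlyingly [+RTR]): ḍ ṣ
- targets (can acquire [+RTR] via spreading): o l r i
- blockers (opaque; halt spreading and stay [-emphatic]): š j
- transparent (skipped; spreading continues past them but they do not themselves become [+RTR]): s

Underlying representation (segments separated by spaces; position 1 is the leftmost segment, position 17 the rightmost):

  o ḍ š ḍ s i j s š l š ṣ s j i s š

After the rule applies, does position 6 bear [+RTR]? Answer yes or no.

yes

From /ḍ/ at 2 rightward: 3 /š/ blocks.
From /ḍ/ at 4 rightward: 5 /s/ transparent; 6 /i/ → [+RTR]; 7 /j/ blocks.
From /ṣ/ at 12 rightward: 13 /s/ transparent; 14 /j/ blocks.
Targets with no active source: positions 1 10 15 stay [-emphatic].
[+RTR] positions on the surface: 2 4 6 12.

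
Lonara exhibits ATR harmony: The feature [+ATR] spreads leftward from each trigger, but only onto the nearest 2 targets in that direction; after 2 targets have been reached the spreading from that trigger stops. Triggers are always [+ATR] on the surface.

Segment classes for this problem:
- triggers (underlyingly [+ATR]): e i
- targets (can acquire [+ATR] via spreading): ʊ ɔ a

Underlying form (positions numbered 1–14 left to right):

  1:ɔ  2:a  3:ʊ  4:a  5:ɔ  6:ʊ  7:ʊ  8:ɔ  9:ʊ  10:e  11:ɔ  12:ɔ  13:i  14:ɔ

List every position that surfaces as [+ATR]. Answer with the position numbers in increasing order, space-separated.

8 9 10 11 12 13

From /e/ at 10 leftward: 9 /ʊ/ → [+ATR]; 8 /ɔ/ → [+ATR]; bound reached.
From /i/ at 13 leftward: 12 /ɔ/ → [+ATR]; 11 /ɔ/ → [+ATR]; bound reached.
Targets with no active source: positions 1 2 3 4 5 6 7 14 stay [-ATR].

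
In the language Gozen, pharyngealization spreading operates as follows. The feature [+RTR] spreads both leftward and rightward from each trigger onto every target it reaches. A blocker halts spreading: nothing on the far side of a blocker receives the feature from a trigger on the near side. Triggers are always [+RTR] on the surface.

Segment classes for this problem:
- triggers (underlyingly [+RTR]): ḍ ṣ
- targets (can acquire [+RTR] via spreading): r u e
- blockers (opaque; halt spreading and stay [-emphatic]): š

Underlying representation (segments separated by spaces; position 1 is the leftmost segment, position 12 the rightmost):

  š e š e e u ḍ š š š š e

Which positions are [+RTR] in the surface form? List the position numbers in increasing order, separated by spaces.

From /ḍ/ at 7 rightward: 8 /š/ blocks.
From /ḍ/ at 7 leftward: 6 /u/ → [+RTR]; 5 /e/ → [+RTR]; 4 /e/ → [+RTR]; 3 /š/ blocks.
Targets with no active source: positions 2 12 stay [-emphatic].

4 5 6 7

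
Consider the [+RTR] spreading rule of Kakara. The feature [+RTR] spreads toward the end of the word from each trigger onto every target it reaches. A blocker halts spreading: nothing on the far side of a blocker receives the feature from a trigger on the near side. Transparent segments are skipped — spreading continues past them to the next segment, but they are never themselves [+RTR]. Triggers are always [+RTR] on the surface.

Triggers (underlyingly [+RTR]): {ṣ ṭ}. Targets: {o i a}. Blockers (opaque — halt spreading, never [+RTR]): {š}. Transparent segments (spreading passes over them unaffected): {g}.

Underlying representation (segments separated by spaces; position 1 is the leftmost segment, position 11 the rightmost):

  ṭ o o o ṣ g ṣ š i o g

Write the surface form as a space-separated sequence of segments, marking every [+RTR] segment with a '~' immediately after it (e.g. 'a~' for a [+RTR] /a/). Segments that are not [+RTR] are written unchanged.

ṭ~ o~ o~ o~ ṣ~ g ṣ~ š i o g

From /ṭ/ at 1 rightward: 2 /o/ → [+RTR]; 3 /o/ → [+RTR]; 4 /o/ → [+RTR]; 5 /ṣ/ is itself a trigger — this domain ends here.
From /ṣ/ at 5 rightward: 6 /g/ transparent; 7 /ṣ/ is itself a trigger — this domain ends here.
From /ṣ/ at 7 rightward: 8 /š/ blocks.
Targets with no active source: positions 9 10 stay [-emphatic].
[+RTR] positions on the surface: 1 2 3 4 5 7.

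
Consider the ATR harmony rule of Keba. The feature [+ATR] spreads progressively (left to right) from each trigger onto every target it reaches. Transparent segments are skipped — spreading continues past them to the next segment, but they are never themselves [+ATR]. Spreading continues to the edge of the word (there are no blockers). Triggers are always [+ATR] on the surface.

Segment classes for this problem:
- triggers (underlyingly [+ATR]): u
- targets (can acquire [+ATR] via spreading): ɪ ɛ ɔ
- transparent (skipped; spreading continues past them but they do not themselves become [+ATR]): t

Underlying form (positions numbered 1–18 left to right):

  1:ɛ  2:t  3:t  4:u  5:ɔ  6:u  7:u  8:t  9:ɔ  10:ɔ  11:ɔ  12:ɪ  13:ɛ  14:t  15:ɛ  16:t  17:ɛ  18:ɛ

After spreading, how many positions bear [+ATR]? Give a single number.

From /u/ at 4 rightward: 5 /ɔ/ → [+ATR]; 6 /u/ is itself a trigger — this domain ends here.
From /u/ at 6 rightward: 7 /u/ is itself a trigger — this domain ends here.
From /u/ at 7 rightward: 8 /t/ transparent; 9 /ɔ/ → [+ATR]; 10 /ɔ/ → [+ATR]; 11 /ɔ/ → [+ATR]; 12 /ɪ/ → [+ATR]; 13 /ɛ/ → [+ATR]; 14 /t/ transparent; 15 /ɛ/ → [+ATR]; 16 /t/ transparent; 17 /ɛ/ → [+ATR]; 18 /ɛ/ → [+ATR]; word edge.
Target with no active source: position 1 stays [-ATR].
[+ATR] positions on the surface: 4 5 6 7 9 10 11 12 13 15 17 18.

12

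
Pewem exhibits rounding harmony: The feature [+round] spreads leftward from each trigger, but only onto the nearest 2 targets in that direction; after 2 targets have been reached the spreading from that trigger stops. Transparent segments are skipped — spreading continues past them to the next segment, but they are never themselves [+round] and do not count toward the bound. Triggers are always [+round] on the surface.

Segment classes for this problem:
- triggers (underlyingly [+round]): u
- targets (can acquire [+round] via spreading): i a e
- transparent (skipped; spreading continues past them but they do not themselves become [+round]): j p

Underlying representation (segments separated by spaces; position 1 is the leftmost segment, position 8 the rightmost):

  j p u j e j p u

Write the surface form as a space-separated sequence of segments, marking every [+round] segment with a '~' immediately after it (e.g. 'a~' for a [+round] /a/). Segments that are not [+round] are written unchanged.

j p u~ j e~ j p u~

From /u/ at 3 leftward: 2 /p/ transparent; 1 /j/ transparent; word edge.
From /u/ at 8 leftward: 7 /p/ transparent; 6 /j/ transparent; 5 /e/ → [+round]; 4 /j/ transparent; 3 /u/ is itself a trigger — this domain ends here.
[+round] positions on the surface: 3 5 8.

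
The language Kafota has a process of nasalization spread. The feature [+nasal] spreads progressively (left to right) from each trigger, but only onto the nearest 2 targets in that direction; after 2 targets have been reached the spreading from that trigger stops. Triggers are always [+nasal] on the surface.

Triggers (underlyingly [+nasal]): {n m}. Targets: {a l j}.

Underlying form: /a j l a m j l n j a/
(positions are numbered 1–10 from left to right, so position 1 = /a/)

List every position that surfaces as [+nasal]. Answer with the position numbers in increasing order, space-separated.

From /m/ at 5 rightward: 6 /j/ → [+nasal]; 7 /l/ → [+nasal]; bound reached.
From /n/ at 8 rightward: 9 /j/ → [+nasal]; 10 /a/ → [+nasal]; bound reached.
Targets with no active source: positions 1 2 3 4 stay [-nasal].

5 6 7 8 9 10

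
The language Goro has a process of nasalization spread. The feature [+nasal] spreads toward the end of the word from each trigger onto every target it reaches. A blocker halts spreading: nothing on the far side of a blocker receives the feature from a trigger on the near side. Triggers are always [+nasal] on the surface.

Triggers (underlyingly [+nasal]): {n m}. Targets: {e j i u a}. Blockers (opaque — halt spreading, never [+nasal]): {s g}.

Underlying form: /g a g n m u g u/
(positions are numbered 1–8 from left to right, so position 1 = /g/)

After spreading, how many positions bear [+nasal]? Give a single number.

From /n/ at 4 rightward: 5 /m/ is itself a trigger — this domain ends here.
From /m/ at 5 rightward: 6 /u/ → [+nasal]; 7 /g/ blocks.
Targets with no active source: positions 2 8 stay [-nasal].
[+nasal] positions on the surface: 4 5 6.

3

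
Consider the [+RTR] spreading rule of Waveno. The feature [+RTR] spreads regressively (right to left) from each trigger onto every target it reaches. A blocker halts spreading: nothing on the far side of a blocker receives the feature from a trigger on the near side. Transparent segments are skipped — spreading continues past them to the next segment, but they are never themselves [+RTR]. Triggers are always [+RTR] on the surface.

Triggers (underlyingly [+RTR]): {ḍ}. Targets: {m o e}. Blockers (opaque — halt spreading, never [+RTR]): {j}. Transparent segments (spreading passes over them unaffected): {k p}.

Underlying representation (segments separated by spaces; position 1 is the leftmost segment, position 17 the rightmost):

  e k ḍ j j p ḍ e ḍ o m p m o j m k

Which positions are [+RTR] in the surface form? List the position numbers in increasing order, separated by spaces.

From /ḍ/ at 3 leftward: 2 /k/ transparent; 1 /e/ → [+RTR]; word edge.
From /ḍ/ at 7 leftward: 6 /p/ transparent; 5 /j/ blocks.
From /ḍ/ at 9 leftward: 8 /e/ → [+RTR]; 7 /ḍ/ is itself a trigger — this domain ends here.
Targets with no active source: positions 10 11 13 14 16 stay [-emphatic].

1 3 7 8 9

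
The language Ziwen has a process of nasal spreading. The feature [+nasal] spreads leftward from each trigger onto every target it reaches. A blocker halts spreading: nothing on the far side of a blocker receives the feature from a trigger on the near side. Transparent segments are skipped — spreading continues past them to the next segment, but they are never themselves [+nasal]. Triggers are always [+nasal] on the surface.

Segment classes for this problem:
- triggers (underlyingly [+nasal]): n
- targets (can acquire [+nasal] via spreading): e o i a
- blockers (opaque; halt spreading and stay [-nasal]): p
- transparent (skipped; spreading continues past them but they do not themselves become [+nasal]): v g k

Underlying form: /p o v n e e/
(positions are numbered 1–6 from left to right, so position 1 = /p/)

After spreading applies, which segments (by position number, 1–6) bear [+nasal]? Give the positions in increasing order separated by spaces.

2 4

From /n/ at 4 leftward: 3 /v/ transparent; 2 /o/ → [+nasal]; 1 /p/ blocks.
Targets with no active source: positions 5 6 stay [-nasal].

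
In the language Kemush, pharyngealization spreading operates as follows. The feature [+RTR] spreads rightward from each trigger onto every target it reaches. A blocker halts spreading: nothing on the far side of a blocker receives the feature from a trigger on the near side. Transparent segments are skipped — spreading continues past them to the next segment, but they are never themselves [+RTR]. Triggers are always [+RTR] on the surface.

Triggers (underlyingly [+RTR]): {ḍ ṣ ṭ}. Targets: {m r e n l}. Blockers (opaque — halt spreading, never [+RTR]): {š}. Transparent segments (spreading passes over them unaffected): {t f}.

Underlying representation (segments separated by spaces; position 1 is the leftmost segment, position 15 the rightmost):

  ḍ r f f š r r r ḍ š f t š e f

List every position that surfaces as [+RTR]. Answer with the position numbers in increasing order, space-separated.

1 2 9

From /ḍ/ at 1 rightward: 2 /r/ → [+RTR]; 3 /f/ transparent; 4 /f/ transparent; 5 /š/ blocks.
From /ḍ/ at 9 rightward: 10 /š/ blocks.
Targets with no active source: positions 6 7 8 14 stay [-emphatic].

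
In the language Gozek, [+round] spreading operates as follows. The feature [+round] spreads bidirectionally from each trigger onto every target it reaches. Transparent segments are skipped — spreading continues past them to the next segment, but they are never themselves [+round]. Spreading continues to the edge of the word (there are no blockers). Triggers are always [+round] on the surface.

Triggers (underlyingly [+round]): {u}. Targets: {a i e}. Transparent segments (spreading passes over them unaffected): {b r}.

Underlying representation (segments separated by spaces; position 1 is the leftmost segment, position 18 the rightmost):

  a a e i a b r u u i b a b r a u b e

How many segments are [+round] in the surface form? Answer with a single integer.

12

From /u/ at 8 rightward: 9 /u/ is itself a trigger — this domain ends here.
From /u/ at 8 leftward: 7 /r/ transparent; 6 /b/ transparent; 5 /a/ → [+round]; 4 /i/ → [+round]; 3 /e/ → [+round]; 2 /a/ → [+round]; 1 /a/ → [+round]; word edge.
From /u/ at 9 rightward: 10 /i/ → [+round]; 11 /b/ transparent; 12 /a/ → [+round]; 13 /b/ transparent; 14 /r/ transparent; 15 /a/ → [+round]; 16 /u/ is itself a trigger — this domain ends here.
From /u/ at 9 leftward: 8 /u/ is itself a trigger — this domain ends here.
From /u/ at 16 rightward: 17 /b/ transparent; 18 /e/ → [+round]; word edge.
From /u/ at 16 leftward: 15 /a/ → [+round]; 14 /r/ transparent; 13 /b/ transparent; 12 /a/ → [+round]; 11 /b/ transparent; 10 /i/ → [+round]; 9 /u/ is itself a trigger — this domain ends here.
[+round] positions on the surface: 1 2 3 4 5 8 9 10 12 15 16 18.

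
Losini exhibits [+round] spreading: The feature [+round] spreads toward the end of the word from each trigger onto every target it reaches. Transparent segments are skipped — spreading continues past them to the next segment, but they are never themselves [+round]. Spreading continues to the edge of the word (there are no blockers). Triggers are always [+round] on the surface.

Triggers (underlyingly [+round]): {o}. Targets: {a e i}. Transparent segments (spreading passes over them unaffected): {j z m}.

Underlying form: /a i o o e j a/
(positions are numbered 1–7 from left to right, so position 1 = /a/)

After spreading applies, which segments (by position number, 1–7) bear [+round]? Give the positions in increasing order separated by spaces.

From /o/ at 3 rightward: 4 /o/ is itself a trigger — this domain ends here.
From /o/ at 4 rightward: 5 /e/ → [+round]; 6 /j/ transparent; 7 /a/ → [+round]; word edge.
Targets with no active source: positions 1 2 stay [-round].

3 4 5 7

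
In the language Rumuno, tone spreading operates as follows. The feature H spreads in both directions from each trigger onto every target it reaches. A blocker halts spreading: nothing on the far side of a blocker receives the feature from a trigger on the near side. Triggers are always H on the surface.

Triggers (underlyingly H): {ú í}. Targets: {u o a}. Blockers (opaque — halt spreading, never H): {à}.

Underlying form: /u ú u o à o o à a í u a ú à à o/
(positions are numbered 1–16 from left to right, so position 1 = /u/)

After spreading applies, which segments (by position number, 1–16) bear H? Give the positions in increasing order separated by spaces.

1 2 3 4 9 10 11 12 13

From /ú/ at 2 rightward: 3 /u/ → H; 4 /o/ → H; 5 /à/ blocks.
From /ú/ at 2 leftward: 1 /u/ → H; word edge.
From /í/ at 10 rightward: 11 /u/ → H; 12 /a/ → H; 13 /ú/ is itself a trigger — this domain ends here.
From /í/ at 10 leftward: 9 /a/ → H; 8 /à/ blocks.
From /ú/ at 13 rightward: 14 /à/ blocks.
From /ú/ at 13 leftward: 12 /a/ → H; 11 /u/ → H; 10 /í/ is itself a trigger — this domain ends here.
Targets with no active source: positions 6 7 16 stay [-high tone].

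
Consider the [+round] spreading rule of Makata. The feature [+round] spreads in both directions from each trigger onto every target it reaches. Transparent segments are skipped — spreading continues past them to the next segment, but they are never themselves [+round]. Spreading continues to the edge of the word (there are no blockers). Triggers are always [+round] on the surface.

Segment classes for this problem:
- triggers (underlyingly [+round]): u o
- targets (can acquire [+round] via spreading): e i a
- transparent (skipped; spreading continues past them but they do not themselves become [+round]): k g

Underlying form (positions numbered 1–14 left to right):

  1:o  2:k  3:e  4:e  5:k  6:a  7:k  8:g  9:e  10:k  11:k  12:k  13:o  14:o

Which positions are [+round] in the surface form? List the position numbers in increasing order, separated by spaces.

From /o/ at 1 rightward: 2 /k/ transparent; 3 /e/ → [+round]; 4 /e/ → [+round]; 5 /k/ transparent; 6 /a/ → [+round]; 7 /k/ transparent; 8 /g/ transparent; 9 /e/ → [+round]; 10 /k/ transparent; 11 /k/ transparent; 12 /k/ transparent; 13 /o/ is itself a trigger — this domain ends here.
From /o/ at 1 leftward: word edge.
From /o/ at 13 rightward: 14 /o/ is itself a trigger — this domain ends here.
From /o/ at 13 leftward: 12 /k/ transparent; 11 /k/ transparent; 10 /k/ transparent; 9 /e/ → [+round]; 8 /g/ transparent; 7 /k/ transparent; 6 /a/ → [+round]; 5 /k/ transparent; 4 /e/ → [+round]; 3 /e/ → [+round]; 2 /k/ transparent; 1 /o/ is itself a trigger — this domain ends here.
From /o/ at 14 rightward: word edge.
From /o/ at 14 leftward: 13 /o/ is itself a trigger — this domain ends here.

1 3 4 6 9 13 14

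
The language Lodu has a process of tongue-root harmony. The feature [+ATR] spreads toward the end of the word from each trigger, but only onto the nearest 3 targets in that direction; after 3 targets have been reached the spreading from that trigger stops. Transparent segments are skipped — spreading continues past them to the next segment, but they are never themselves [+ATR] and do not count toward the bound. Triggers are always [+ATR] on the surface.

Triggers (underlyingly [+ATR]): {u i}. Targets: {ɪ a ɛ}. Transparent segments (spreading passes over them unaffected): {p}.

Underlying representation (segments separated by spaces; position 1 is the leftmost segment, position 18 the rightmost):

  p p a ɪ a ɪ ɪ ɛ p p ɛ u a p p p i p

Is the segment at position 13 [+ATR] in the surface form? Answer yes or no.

yes

From /u/ at 12 rightward: 13 /a/ → [+ATR]; 14 /p/ transparent; 15 /p/ transparent; 16 /p/ transparent; 17 /i/ is itself a trigger — this domain ends here.
From /i/ at 17 rightward: 18 /p/ transparent; word edge.
Targets with no active source: positions 3 4 5 6 7 8 11 stay [-ATR].
[+ATR] positions on the surface: 12 13 17.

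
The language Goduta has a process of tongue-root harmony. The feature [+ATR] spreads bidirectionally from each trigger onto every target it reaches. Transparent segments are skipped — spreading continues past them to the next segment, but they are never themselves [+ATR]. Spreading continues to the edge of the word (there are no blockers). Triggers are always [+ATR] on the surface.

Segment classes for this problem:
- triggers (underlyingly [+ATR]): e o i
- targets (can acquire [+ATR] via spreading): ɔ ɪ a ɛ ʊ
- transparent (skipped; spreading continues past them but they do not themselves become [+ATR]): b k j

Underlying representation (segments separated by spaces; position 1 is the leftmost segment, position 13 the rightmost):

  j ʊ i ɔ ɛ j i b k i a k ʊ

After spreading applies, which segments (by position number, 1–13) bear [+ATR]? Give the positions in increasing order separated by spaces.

2 3 4 5 7 10 11 13

From /i/ at 3 rightward: 4 /ɔ/ → [+ATR]; 5 /ɛ/ → [+ATR]; 6 /j/ transparent; 7 /i/ is itself a trigger — this domain ends here.
From /i/ at 3 leftward: 2 /ʊ/ → [+ATR]; 1 /j/ transparent; word edge.
From /i/ at 7 rightward: 8 /b/ transparent; 9 /k/ transparent; 10 /i/ is itself a trigger — this domain ends here.
From /i/ at 7 leftward: 6 /j/ transparent; 5 /ɛ/ → [+ATR]; 4 /ɔ/ → [+ATR]; 3 /i/ is itself a trigger — this domain ends here.
From /i/ at 10 rightward: 11 /a/ → [+ATR]; 12 /k/ transparent; 13 /ʊ/ → [+ATR]; word edge.
From /i/ at 10 leftward: 9 /k/ transparent; 8 /b/ transparent; 7 /i/ is itself a trigger — this domain ends here.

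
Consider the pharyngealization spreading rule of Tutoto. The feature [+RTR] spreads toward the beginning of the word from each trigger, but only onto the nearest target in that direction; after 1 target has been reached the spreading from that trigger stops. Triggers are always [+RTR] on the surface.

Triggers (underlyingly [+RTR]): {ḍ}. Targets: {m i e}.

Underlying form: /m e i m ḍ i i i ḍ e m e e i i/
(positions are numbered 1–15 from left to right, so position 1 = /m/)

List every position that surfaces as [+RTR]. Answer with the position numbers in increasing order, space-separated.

From /ḍ/ at 5 leftward: 4 /m/ → [+RTR]; bound reached.
From /ḍ/ at 9 leftward: 8 /i/ → [+RTR]; bound reached.
Targets with no active source: positions 1 2 3 6 7 10 11 12 13 14 15 stay [-emphatic].

4 5 8 9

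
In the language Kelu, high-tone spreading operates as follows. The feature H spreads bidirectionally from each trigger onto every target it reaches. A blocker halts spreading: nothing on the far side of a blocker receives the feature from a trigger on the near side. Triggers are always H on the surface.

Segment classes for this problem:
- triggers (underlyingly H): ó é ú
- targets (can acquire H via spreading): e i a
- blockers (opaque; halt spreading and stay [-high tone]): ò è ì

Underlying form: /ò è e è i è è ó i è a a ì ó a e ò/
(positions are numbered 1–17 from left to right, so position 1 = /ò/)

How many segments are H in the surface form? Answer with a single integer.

5

From /ó/ at 8 rightward: 9 /i/ → H; 10 /è/ blocks.
From /ó/ at 8 leftward: 7 /è/ blocks.
From /ó/ at 14 rightward: 15 /a/ → H; 16 /e/ → H; 17 /ò/ blocks.
From /ó/ at 14 leftward: 13 /ì/ blocks.
Targets with no active source: positions 3 5 11 12 stay [-high tone].
H positions on the surface: 8 9 14 15 16.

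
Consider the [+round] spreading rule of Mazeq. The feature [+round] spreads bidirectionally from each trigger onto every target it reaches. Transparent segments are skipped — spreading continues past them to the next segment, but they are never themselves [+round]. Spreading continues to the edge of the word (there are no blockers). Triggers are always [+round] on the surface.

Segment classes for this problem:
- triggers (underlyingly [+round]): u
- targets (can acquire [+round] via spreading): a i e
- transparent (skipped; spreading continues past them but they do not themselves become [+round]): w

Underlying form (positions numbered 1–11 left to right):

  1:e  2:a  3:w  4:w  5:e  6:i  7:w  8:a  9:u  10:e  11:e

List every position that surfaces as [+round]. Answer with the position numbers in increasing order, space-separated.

1 2 5 6 8 9 10 11

From /u/ at 9 rightward: 10 /e/ → [+round]; 11 /e/ → [+round]; word edge.
From /u/ at 9 leftward: 8 /a/ → [+round]; 7 /w/ transparent; 6 /i/ → [+round]; 5 /e/ → [+round]; 4 /w/ transparent; 3 /w/ transparent; 2 /a/ → [+round]; 1 /e/ → [+round]; word edge.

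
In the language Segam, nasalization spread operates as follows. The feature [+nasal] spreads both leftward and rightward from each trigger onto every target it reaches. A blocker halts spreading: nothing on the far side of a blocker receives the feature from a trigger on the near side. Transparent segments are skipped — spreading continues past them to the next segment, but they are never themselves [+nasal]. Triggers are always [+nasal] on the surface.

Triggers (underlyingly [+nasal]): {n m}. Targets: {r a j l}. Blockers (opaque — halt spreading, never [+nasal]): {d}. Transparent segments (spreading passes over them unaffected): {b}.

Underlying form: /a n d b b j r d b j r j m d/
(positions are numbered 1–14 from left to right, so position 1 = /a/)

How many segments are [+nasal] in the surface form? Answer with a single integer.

6

From /n/ at 2 rightward: 3 /d/ blocks.
From /n/ at 2 leftward: 1 /a/ → [+nasal]; word edge.
From /m/ at 13 rightward: 14 /d/ blocks.
From /m/ at 13 leftward: 12 /j/ → [+nasal]; 11 /r/ → [+nasal]; 10 /j/ → [+nasal]; 9 /b/ transparent; 8 /d/ blocks.
Targets with no active source: positions 6 7 stay [-nasal].
[+nasal] positions on the surface: 1 2 10 11 12 13.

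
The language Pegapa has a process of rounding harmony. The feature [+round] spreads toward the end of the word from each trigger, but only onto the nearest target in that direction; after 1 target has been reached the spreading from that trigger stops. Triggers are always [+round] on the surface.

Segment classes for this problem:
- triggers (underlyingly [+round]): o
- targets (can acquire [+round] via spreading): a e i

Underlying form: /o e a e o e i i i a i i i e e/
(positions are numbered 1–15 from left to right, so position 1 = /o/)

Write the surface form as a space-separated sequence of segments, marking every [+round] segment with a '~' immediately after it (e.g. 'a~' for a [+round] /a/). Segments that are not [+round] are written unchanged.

o~ e~ a e o~ e~ i i i a i i i e e

From /o/ at 1 rightward: 2 /e/ → [+round]; bound reached.
From /o/ at 5 rightward: 6 /e/ → [+round]; bound reached.
Targets with no active source: positions 3 4 7 8 9 10 11 12 13 14 15 stay [-round].
[+round] positions on the surface: 1 2 5 6.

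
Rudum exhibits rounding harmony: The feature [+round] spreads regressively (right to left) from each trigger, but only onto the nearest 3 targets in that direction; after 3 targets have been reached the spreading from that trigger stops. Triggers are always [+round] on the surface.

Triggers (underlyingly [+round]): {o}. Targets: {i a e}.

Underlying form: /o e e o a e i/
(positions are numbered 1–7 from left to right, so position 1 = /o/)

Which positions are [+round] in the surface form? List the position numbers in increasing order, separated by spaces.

From /o/ at 1 leftward: word edge.
From /o/ at 4 leftward: 3 /e/ → [+round]; 2 /e/ → [+round]; 1 /o/ is itself a trigger — this domain ends here.
Targets with no active source: positions 5 6 7 stay [-round].

1 2 3 4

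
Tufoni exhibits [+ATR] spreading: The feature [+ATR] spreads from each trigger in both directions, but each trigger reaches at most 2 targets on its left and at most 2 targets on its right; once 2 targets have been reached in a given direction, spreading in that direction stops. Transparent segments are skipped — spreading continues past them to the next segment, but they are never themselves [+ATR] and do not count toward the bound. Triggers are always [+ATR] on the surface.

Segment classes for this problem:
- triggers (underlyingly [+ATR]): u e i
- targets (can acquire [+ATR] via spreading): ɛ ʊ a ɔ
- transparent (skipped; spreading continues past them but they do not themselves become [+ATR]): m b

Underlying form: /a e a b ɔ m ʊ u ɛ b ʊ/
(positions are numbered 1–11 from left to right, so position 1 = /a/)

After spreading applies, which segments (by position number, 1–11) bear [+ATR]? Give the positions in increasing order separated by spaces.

From /e/ at 2 rightward: 3 /a/ → [+ATR]; 4 /b/ transparent; 5 /ɔ/ → [+ATR]; bound reached.
From /e/ at 2 leftward: 1 /a/ → [+ATR]; word edge.
From /u/ at 8 rightward: 9 /ɛ/ → [+ATR]; 10 /b/ transparent; 11 /ʊ/ → [+ATR]; bound reached.
From /u/ at 8 leftward: 7 /ʊ/ → [+ATR]; 6 /m/ transparent; 5 /ɔ/ → [+ATR]; bound reached.

1 2 3 5 7 8 9 11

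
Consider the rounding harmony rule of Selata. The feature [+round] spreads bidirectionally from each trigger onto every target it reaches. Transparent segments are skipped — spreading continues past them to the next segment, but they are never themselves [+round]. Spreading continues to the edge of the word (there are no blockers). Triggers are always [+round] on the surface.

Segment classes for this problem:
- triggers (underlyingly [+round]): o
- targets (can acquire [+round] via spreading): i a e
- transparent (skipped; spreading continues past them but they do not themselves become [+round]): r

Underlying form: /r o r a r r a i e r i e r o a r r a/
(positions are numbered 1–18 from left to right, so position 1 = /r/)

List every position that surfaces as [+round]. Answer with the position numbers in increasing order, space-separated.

From /o/ at 2 rightward: 3 /r/ transparent; 4 /a/ → [+round]; 5 /r/ transparent; 6 /r/ transparent; 7 /a/ → [+round]; 8 /i/ → [+round]; 9 /e/ → [+round]; 10 /r/ transparent; 11 /i/ → [+round]; 12 /e/ → [+round]; 13 /r/ transparent; 14 /o/ is itself a trigger — this domain ends here.
From /o/ at 2 leftward: 1 /r/ transparent; word edge.
From /o/ at 14 rightward: 15 /a/ → [+round]; 16 /r/ transparent; 17 /r/ transparent; 18 /a/ → [+round]; word edge.
From /o/ at 14 leftward: 13 /r/ transparent; 12 /e/ → [+round]; 11 /i/ → [+round]; 10 /r/ transparent; 9 /e/ → [+round]; 8 /i/ → [+round]; 7 /a/ → [+round]; 6 /r/ transparent; 5 /r/ transparent; 4 /a/ → [+round]; 3 /r/ transparent; 2 /o/ is itself a trigger — this domain ends here.

2 4 7 8 9 11 12 14 15 18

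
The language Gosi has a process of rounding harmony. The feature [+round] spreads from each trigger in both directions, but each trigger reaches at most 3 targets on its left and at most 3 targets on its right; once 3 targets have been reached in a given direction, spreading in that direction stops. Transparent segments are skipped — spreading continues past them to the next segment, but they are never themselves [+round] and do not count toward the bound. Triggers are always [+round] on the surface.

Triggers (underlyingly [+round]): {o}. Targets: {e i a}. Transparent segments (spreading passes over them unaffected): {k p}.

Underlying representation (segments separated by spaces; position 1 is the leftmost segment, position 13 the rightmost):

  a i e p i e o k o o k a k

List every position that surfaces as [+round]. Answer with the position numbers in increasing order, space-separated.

3 5 6 7 9 10 12

From /o/ at 7 rightward: 8 /k/ transparent; 9 /o/ is itself a trigger — this domain ends here.
From /o/ at 7 leftward: 6 /e/ → [+round]; 5 /i/ → [+round]; 4 /p/ transparent; 3 /e/ → [+round]; bound reached.
From /o/ at 9 rightward: 10 /o/ is itself a trigger — this domain ends here.
From /o/ at 9 leftward: 8 /k/ transparent; 7 /o/ is itself a trigger — this domain ends here.
From /o/ at 10 rightward: 11 /k/ transparent; 12 /a/ → [+round]; 13 /k/ transparent; word edge.
From /o/ at 10 leftward: 9 /o/ is itself a trigger — this domain ends here.
Targets with no active source: positions 1 2 stay [-round].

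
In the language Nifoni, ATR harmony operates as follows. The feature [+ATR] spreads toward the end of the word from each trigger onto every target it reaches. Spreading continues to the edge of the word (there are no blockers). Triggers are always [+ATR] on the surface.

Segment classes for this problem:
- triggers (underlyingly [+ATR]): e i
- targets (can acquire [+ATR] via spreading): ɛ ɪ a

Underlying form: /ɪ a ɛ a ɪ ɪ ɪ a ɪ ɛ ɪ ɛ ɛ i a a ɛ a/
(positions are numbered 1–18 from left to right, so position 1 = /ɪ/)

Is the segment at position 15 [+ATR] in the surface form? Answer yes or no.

From /i/ at 14 rightward: 15 /a/ → [+ATR]; 16 /a/ → [+ATR]; 17 /ɛ/ → [+ATR]; 18 /a/ → [+ATR]; word edge.
Targets with no active source: positions 1 2 3 4 5 6 7 8 9 10 11 12 13 stay [-ATR].
[+ATR] positions on the surface: 14 15 16 17 18.

yes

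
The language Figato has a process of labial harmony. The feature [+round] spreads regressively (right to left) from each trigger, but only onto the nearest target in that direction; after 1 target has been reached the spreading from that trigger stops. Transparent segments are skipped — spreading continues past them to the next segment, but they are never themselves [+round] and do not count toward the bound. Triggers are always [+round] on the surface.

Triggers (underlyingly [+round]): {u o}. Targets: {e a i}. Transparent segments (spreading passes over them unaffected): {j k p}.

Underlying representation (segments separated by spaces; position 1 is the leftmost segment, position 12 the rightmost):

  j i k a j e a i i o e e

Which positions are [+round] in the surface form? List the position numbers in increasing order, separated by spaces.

9 10

From /o/ at 10 leftward: 9 /i/ → [+round]; bound reached.
Targets with no active source: positions 2 4 6 7 8 11 12 stay [-round].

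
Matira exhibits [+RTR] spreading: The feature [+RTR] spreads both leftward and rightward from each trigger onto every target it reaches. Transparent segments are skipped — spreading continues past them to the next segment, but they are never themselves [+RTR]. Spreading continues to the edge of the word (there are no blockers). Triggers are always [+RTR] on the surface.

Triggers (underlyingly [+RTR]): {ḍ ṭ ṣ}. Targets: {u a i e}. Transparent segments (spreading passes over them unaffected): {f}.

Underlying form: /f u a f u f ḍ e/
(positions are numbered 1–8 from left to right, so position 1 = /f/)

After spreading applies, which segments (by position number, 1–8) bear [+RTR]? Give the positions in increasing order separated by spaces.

2 3 5 7 8

From /ḍ/ at 7 rightward: 8 /e/ → [+RTR]; word edge.
From /ḍ/ at 7 leftward: 6 /f/ transparent; 5 /u/ → [+RTR]; 4 /f/ transparent; 3 /a/ → [+RTR]; 2 /u/ → [+RTR]; 1 /f/ transparent; word edge.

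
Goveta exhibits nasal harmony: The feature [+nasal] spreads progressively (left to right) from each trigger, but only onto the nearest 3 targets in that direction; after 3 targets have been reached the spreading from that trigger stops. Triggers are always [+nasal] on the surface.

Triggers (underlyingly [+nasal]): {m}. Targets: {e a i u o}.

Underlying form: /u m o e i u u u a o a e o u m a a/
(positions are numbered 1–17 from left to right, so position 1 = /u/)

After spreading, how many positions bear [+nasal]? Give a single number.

From /m/ at 2 rightward: 3 /o/ → [+nasal]; 4 /e/ → [+nasal]; 5 /i/ → [+nasal]; bound reached.
From /m/ at 15 rightward: 16 /a/ → [+nasal]; 17 /a/ → [+nasal]; word edge.
Targets with no active source: positions 1 6 7 8 9 10 11 12 13 14 stay [-nasal].
[+nasal] positions on the surface: 2 3 4 5 15 16 17.

7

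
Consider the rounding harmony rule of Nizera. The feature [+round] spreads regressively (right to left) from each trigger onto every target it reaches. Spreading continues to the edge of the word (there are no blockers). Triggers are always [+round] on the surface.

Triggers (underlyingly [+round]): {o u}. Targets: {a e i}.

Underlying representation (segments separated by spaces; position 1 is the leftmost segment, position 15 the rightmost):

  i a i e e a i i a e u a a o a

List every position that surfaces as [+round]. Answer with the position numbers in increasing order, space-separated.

From /u/ at 11 leftward: 10 /e/ → [+round]; 9 /a/ → [+round]; 8 /i/ → [+round]; 7 /i/ → [+round]; 6 /a/ → [+round]; 5 /e/ → [+round]; 4 /e/ → [+round]; 3 /i/ → [+round]; 2 /a/ → [+round]; 1 /i/ → [+round]; word edge.
From /o/ at 14 leftward: 13 /a/ → [+round]; 12 /a/ → [+round]; 11 /u/ is itself a trigger — this domain ends here.
Target with no active source: position 15 stays [-round].

1 2 3 4 5 6 7 8 9 10 11 12 13 14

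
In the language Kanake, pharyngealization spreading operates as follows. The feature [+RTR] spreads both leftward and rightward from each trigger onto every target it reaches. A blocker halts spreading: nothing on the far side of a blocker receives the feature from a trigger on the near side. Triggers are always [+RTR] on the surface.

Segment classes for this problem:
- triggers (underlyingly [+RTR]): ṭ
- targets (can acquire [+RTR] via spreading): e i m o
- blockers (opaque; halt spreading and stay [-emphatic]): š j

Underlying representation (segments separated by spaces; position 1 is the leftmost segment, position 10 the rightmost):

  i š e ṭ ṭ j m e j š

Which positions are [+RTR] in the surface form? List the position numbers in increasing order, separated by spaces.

From /ṭ/ at 4 rightward: 5 /ṭ/ is itself a trigger — this domain ends here.
From /ṭ/ at 4 leftward: 3 /e/ → [+RTR]; 2 /š/ blocks.
From /ṭ/ at 5 rightward: 6 /j/ blocks.
From /ṭ/ at 5 leftward: 4 /ṭ/ is itself a trigger — this domain ends here.
Targets with no active source: positions 1 7 8 stay [-emphatic].

3 4 5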